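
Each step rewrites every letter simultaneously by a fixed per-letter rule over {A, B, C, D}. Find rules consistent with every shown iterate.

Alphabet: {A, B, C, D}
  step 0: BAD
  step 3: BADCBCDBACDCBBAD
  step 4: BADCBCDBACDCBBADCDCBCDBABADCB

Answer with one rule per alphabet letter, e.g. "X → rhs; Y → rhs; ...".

  step 3 ⇒ step 4: BADCBCDBACDCBBAD ⇒ BA·D·CB·CD·BA·CD·CB·BA·D·CD·CB·CD·BA·BA·D·CB
    A ↦ D
    B ↦ BA
    C ↦ CD
    D ↦ CB

A->D, B->BA, C->CD, D->CB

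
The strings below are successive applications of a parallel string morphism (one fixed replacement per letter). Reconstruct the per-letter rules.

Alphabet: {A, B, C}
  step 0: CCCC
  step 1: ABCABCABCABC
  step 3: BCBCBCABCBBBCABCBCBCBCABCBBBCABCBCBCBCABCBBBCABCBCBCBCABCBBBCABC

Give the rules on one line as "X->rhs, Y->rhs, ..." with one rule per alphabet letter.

A->BB, B->BC, C->ABC

  step 0 ⇒ step 1: CCCC ⇒ ABC·ABC·ABC·ABC
    C ↦ ABC
    A ↦ BB  (constrained at step 1)
    B ↦ BC  (constrained at step 1)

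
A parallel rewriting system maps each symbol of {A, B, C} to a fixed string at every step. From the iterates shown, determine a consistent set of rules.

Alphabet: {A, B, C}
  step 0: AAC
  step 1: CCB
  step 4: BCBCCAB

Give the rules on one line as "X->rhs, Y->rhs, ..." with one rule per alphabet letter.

  step 0 ⇒ step 1: AAC ⇒ C·C·B
    A ↦ C
    C ↦ B
    B ↦ CA  (constrained at step 1)

A->C, B->CA, C->B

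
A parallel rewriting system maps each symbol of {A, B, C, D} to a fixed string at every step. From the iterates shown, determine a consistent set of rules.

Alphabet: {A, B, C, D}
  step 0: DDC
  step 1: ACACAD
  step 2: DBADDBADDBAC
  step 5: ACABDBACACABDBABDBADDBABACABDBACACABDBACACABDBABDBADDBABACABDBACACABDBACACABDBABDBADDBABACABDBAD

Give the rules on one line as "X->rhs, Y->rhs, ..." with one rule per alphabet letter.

  step 1 ⇒ step 2: ACACAD ⇒ DB·AD·DB·AD·DB·AC
    A ↦ DB
    C ↦ AD
    D ↦ AC
    B ↦ AB  (constrained at step 2)

A->DB, B->AB, C->AD, D->AC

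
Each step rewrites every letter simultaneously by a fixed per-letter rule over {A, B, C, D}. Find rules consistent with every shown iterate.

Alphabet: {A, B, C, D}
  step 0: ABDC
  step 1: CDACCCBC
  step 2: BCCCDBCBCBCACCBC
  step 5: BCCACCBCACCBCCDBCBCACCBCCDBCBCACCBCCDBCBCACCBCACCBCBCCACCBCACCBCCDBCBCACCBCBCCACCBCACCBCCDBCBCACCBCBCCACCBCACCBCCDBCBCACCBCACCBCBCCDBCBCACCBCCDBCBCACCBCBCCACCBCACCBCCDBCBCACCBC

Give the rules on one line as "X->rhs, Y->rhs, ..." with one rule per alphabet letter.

  step 1 ⇒ step 2: CDACCCBC ⇒ BC·C·CD·BC·BC·BC·ACC·BC
    A ↦ CD
    B ↦ ACC
    C ↦ BC
    D ↦ C

A->CD, B->ACC, C->BC, D->C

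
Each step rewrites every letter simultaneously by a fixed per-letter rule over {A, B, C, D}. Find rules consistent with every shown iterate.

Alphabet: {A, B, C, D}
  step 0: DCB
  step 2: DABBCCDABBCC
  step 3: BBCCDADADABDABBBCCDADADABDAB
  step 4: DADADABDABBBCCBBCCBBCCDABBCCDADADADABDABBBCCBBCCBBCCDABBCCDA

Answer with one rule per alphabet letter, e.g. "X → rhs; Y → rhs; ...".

A->BCC, B->DA, C->DAB, D->B

  step 3 ⇒ step 4: BBCCDADADABDABBBCCDADADABDAB ⇒ DA·DA·DAB·DAB·B·BCC·B·BCC·B·BCC·DA·B·BCC·DA·DA·DA·DAB·DAB·B·BCC·B·BCC·B·BCC·DA·B·BCC·DA
    A ↦ BCC
    B ↦ DA
    C ↦ DAB
    D ↦ B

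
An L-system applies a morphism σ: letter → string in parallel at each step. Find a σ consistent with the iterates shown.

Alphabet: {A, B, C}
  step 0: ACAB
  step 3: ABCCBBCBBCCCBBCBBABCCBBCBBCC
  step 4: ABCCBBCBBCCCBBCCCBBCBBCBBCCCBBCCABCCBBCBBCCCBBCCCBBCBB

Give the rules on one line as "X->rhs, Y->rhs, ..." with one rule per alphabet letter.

  step 3 ⇒ step 4: ABCCBBCBBCCCBBCBBABCCBBCBBCC ⇒ AB·C·CBB·CBB·C·C·CBB·C·C·CBB·CBB·CBB·C·C·CBB·C·C·AB·C·CBB·CBB·C·C·CBB·C·C·CBB·CBB
    A ↦ AB
    B ↦ C
    C ↦ CBB

A->AB, B->C, C->CBB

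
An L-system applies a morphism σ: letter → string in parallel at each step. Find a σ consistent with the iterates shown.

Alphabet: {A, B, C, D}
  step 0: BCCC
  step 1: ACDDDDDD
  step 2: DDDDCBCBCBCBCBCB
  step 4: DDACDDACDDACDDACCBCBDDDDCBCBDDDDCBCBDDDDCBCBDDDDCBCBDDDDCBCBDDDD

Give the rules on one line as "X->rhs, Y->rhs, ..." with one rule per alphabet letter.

  step 1 ⇒ step 2: ACDDDDDD ⇒ DD·DD·CB·CB·CB·CB·CB·CB
    A ↦ DD
    C ↦ DD
    D ↦ CB
  step 0 ⇒ step 1: BCCC ⇒ AC·DD·DD·DD
    B ↦ AC

A->DD, B->AC, C->DD, D->CB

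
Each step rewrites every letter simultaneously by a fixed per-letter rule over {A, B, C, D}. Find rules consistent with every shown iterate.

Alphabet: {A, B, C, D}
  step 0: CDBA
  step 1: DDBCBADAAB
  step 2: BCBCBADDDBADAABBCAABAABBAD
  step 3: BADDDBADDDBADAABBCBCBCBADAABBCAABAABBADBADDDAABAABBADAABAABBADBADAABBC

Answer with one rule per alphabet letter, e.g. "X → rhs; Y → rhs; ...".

  step 2 ⇒ step 3: BCBCBADDDBADAABBCAABAABBAD ⇒ BAD·DD·BAD·DD·BAD·AAB·BC·BC·BC·BAD·AAB·BC·AAB·AAB·BAD·BAD·DD·AAB·AAB·BAD·AAB·AAB·BAD·BAD·AAB·BC
    A ↦ AAB
    B ↦ BAD
    C ↦ DD
    D ↦ BC

A->AAB, B->BAD, C->DD, D->BC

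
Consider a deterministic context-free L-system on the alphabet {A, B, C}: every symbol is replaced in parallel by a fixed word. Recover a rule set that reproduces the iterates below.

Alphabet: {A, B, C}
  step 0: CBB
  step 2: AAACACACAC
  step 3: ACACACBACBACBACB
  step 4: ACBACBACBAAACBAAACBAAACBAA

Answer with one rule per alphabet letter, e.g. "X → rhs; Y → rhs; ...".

A->AC, B->AA, C->B

  step 3 ⇒ step 4: ACACACBACBACBACB ⇒ AC·B·AC·B·AC·B·AA·AC·B·AA·AC·B·AA·AC·B·AA
    A ↦ AC
    B ↦ AA
    C ↦ B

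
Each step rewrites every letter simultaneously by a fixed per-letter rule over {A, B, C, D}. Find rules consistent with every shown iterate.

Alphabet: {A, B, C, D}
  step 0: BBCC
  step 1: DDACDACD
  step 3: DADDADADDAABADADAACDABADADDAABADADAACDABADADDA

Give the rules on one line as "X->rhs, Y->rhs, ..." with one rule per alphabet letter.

A->DA, B->D, C->ACD, D->ABA

  step 0 ⇒ step 1: BBCC ⇒ D·D·ACD·ACD
    B ↦ D
    C ↦ ACD
    A ↦ DA  (constrained at step 1)
    D ↦ ABA  (constrained at step 1)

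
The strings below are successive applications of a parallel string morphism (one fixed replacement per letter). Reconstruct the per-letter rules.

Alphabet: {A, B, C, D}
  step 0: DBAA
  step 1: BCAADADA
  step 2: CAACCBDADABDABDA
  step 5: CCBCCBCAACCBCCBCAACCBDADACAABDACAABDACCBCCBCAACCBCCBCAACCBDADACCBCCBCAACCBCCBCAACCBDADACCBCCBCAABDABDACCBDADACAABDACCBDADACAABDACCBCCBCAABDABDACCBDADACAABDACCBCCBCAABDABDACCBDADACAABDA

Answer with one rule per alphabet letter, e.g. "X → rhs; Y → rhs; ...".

A->DA, B->CAA, C->CCB, D->B

  step 1 ⇒ step 2: BCAADADA ⇒ CAA·CCB·DA·DA·B·DA·B·DA
    A ↦ DA
    B ↦ CAA
    C ↦ CCB
    D ↦ B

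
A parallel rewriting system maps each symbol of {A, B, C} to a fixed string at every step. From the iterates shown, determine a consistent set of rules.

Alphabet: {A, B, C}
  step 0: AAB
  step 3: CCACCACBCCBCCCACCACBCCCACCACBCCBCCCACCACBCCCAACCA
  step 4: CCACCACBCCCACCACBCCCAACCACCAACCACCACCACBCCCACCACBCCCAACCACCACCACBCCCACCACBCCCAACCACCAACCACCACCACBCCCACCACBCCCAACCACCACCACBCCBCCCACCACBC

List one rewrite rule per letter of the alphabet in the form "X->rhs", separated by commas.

A->CBC, B->A, C->CCA

  step 3 ⇒ step 4: CCACCACBCCBCCCACCACBCCCACCACBCCBCCCACCACBCCCAACCA ⇒ CCA·CCA·CBC·CCA·CCA·CBC·CCA·A·CCA·CCA·A·CCA·CCA·CCA·CBC·CCA·CCA·CBC·CCA·A·CCA·CCA·CCA·CBC·CCA·CCA·CBC·CCA·A·CCA·CCA·A·CCA·CCA·CCA·CBC·CCA·CCA·CBC·CCA·A·CCA·CCA·CCA·CBC·CBC·CCA·CCA·CBC
    A ↦ CBC
    B ↦ A
    C ↦ CCA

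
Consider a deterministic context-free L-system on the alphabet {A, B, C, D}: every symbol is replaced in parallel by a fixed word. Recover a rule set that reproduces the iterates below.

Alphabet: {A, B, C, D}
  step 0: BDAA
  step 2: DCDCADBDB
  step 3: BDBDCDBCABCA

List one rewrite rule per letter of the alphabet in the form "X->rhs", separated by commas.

A->CD, B->CA, C->D, D->B

  step 2 ⇒ step 3: DCDCADBDB ⇒ B·D·B·D·CD·B·CA·B·CA
    A ↦ CD
    B ↦ CA
    C ↦ D
    D ↦ B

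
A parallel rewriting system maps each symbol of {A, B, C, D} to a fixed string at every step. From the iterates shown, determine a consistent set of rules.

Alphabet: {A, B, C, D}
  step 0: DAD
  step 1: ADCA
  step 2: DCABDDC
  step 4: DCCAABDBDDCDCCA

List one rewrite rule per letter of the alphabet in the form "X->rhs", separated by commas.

A->DC, B->C, C->BD, D->A

  step 1 ⇒ step 2: ADCA ⇒ DC·A·BD·DC
    A ↦ DC
    C ↦ BD
    D ↦ A
    B ↦ C  (constrained at step 2)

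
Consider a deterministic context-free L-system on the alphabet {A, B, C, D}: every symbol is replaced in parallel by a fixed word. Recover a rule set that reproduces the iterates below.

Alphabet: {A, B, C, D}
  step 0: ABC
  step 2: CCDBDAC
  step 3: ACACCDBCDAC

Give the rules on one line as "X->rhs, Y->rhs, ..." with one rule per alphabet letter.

A->D, B->DB, C->AC, D->C

  step 2 ⇒ step 3: CCDBDAC ⇒ AC·AC·C·DB·C·D·AC
    A ↦ D
    B ↦ DB
    C ↦ AC
    D ↦ C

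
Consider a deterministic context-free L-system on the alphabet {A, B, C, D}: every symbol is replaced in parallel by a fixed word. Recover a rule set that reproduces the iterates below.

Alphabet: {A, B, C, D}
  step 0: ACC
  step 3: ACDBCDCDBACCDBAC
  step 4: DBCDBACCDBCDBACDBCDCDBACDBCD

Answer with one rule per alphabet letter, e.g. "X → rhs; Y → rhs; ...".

  step 3 ⇒ step 4: ACDBCDCDBACCDBAC ⇒ DB·CD·B·AC·CD·B·CD·B·AC·DB·CD·CD·B·AC·DB·CD
    A ↦ DB
    B ↦ AC
    C ↦ CD
    D ↦ B

A->DB, B->AC, C->CD, D->B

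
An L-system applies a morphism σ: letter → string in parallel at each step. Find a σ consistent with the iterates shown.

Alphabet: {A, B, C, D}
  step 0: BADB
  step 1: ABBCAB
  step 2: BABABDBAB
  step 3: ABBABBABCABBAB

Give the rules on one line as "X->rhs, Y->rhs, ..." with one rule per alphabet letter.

A->B, B->AB, C->D, D->C

  step 2 ⇒ step 3: BABABDBAB ⇒ AB·B·AB·B·AB·C·AB·B·AB
    A ↦ B
    B ↦ AB
    D ↦ C
  step 1 ⇒ step 2: ABBCAB ⇒ B·AB·AB·D·B·AB
    C ↦ D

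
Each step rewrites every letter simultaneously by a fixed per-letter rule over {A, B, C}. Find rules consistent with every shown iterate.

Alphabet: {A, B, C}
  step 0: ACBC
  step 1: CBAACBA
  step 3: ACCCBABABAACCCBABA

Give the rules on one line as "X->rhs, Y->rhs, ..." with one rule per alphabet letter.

A->C, B->AC, C->BA

  step 0 ⇒ step 1: ACBC ⇒ C·BA·AC·BA
    A ↦ C
    B ↦ AC
    C ↦ BA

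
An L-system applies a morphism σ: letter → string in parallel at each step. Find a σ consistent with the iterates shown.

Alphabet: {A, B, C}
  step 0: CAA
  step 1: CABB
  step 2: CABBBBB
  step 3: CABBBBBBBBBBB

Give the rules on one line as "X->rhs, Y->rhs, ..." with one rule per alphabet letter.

  step 2 ⇒ step 3: CABBBBB ⇒ CA·B·BB·BB·BB·BB·BB
    A ↦ B
    B ↦ BB
    C ↦ CA

A->B, B->BB, C->CA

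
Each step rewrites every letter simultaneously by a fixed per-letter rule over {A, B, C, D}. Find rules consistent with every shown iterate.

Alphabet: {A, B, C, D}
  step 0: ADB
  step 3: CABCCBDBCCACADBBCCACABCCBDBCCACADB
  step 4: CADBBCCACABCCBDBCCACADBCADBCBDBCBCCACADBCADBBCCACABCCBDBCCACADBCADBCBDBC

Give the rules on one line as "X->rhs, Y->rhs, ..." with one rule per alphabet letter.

  step 3 ⇒ step 4: CABCCBDBCCACADBBCCACABCCBDBCCACADB ⇒ CA·DB·BC·CA·CA·BC·CBD·BC·CA·CA·DB·CA·DB·CBD·BC·BC·CA·CA·DB·CA·DB·BC·CA·CA·BC·CBD·BC·CA·CA·DB·CA·DB·CBD·BC
    A ↦ DB
    B ↦ BC
    C ↦ CA
    D ↦ CBD

A->DB, B->BC, C->CA, D->CBD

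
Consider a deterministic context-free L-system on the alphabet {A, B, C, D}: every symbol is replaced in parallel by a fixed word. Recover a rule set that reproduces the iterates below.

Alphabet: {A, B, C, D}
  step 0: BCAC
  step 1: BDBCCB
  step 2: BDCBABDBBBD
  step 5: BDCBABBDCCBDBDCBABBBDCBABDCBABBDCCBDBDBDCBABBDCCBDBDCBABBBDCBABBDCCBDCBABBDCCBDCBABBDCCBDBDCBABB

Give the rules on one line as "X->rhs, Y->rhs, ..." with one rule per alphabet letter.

  step 1 ⇒ step 2: BDBCCB ⇒ BD·CBA·BD·B·B·BD
    B ↦ BD
    C ↦ B
    D ↦ CBA
  step 0 ⇒ step 1: BCAC ⇒ BD·B·CC·B
    A ↦ CC

A->CC, B->BD, C->B, D->CBA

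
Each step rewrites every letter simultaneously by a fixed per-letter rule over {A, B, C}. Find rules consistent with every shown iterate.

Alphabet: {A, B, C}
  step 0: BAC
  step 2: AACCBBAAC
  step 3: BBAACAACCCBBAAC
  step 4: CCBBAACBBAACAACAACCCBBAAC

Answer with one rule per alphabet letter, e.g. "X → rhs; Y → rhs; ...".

  step 3 ⇒ step 4: BBAACAACCCBBAAC ⇒ C·C·B·B·AAC·B·B·AAC·AAC·AAC·C·C·B·B·AAC
    A ↦ B
    B ↦ C
    C ↦ AAC

A->B, B->C, C->AAC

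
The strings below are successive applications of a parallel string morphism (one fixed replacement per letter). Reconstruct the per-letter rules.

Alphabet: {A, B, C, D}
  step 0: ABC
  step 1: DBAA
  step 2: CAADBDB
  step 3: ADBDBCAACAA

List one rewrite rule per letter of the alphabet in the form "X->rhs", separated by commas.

A->DB, B->A, C->A, D->CA

  step 2 ⇒ step 3: CAADBDB ⇒ A·DB·DB·CA·A·CA·A
    A ↦ DB
    B ↦ A
    C ↦ A
    D ↦ CA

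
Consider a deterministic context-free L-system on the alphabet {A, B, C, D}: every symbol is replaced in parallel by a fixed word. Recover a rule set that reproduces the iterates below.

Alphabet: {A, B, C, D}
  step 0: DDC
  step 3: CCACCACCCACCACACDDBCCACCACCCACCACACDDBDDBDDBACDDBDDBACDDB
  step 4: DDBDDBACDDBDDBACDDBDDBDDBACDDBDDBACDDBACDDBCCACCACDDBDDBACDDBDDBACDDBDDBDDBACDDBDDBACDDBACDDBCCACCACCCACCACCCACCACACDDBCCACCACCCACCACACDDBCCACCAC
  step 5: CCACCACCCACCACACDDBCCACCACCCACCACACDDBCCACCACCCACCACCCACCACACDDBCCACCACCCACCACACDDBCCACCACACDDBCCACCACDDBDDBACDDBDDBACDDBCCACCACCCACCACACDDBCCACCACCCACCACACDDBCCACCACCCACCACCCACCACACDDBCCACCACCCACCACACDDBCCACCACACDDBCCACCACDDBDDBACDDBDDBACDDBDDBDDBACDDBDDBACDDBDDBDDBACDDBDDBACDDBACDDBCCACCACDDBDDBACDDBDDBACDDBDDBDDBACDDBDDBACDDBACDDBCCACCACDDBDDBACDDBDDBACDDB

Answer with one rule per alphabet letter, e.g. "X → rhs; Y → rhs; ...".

A->AC, B->C, C->DDB, D->CCA

  step 4 ⇒ step 5: DDBDDBACDDBDDBACDDBDDBDDBACDDBDDBACDDBACDDBCCACCACDDBDDBACDDBDDBACDDBDDBDDBACDDBDDBACDDBACDDBCCACCACCCACCACCCACCACACDDBCCACCACCCACCACACDDBCCACCAC ⇒ CCA·CCA·C·CCA·CCA·C·AC·DDB·CCA·CCA·C·CCA·CCA·C·AC·DDB·CCA·CCA·C·CCA·CCA·C·CCA·CCA·C·AC·DDB·CCA·CCA·C·CCA·CCA·C·AC·DDB·CCA·CCA·C·AC·DDB·CCA·CCA·C·DDB·DDB·AC·DDB·DDB·AC·DDB·CCA·CCA·C·CCA·CCA·C·AC·DDB·CCA·CCA·C·CCA·CCA·C·AC·DDB·CCA·CCA·C·CCA·CCA·C·CCA·CCA·C·AC·DDB·CCA·CCA·C·CCA·CCA·C·AC·DDB·CCA·CCA·C·AC·DDB·CCA·CCA·C·DDB·DDB·AC·DDB·DDB·AC·DDB·DDB·DDB·AC·DDB·DDB·AC·DDB·DDB·DDB·AC·DDB·DDB·AC·DDB·AC·DDB·CCA·CCA·C·DDB·DDB·AC·DDB·DDB·AC·DDB·DDB·DDB·AC·DDB·DDB·AC·DDB·AC·DDB·CCA·CCA·C·DDB·DDB·AC·DDB·DDB·AC·DDB
    A ↦ AC
    B ↦ C
    C ↦ DDB
    D ↦ CCA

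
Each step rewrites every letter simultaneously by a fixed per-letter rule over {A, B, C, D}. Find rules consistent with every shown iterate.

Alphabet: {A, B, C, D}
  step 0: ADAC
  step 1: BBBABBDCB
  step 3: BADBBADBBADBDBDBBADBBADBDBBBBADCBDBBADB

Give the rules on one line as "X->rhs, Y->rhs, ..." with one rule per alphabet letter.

A->BB, B->DB, C->DCB, D->BA

  step 0 ⇒ step 1: ADAC ⇒ BB·BA·BB·DCB
    A ↦ BB
    C ↦ DCB
    D ↦ BA
    B ↦ DB  (constrained at step 1)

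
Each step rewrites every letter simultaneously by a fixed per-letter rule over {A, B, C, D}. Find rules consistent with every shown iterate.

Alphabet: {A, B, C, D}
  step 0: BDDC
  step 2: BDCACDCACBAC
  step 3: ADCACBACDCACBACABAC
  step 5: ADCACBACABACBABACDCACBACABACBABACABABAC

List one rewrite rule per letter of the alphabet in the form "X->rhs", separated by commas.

  step 2 ⇒ step 3: BDCACDCACBAC ⇒ A·DC·AC·B·AC·DC·AC·B·AC·A·B·AC
    A ↦ B
    B ↦ A
    C ↦ AC
    D ↦ DC

A->B, B->A, C->AC, D->DC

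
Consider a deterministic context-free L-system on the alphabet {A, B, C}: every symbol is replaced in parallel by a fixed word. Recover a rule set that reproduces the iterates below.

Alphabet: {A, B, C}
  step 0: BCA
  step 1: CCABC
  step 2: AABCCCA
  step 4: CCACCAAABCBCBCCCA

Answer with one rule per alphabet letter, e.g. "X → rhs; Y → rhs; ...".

  step 1 ⇒ step 2: CCABC ⇒ A·A·BC·CC·A
    A ↦ BC
    B ↦ CC
    C ↦ A

A->BC, B->CC, C->A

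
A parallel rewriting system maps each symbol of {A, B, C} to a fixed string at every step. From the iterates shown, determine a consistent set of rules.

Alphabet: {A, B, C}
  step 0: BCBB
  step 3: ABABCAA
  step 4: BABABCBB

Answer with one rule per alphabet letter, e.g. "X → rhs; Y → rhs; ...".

A->B, B->A, C->BC

  step 3 ⇒ step 4: ABABCAA ⇒ B·A·B·A·BC·B·B
    A ↦ B
    B ↦ A
    C ↦ BC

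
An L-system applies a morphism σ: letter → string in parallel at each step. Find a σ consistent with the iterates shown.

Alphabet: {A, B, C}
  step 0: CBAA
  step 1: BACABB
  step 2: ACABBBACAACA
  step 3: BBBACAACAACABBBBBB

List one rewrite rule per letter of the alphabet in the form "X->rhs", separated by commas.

  step 2 ⇒ step 3: ACABBBACAACA ⇒ B·B·B·ACA·ACA·ACA·B·B·B·B·B·B
    A ↦ B
    B ↦ ACA
    C ↦ B

A->B, B->ACA, C->B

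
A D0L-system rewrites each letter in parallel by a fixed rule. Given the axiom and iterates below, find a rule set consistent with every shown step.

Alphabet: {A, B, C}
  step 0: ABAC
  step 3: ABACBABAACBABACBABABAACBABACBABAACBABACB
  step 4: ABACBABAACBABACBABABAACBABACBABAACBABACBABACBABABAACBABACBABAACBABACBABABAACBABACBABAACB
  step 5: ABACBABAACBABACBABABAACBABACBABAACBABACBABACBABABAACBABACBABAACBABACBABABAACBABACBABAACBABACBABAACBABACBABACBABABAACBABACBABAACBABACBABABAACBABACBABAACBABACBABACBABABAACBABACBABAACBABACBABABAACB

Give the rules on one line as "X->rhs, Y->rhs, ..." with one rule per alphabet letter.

A->AB, B->ACB, C->A

  step 4 ⇒ step 5: ABACBABAACBABACBABABAACBABACBABAACBABACBABACBABABAACBABACBABAACBABACBABABAACBABACBABAACB ⇒ AB·ACB·AB·A·ACB·AB·ACB·AB·AB·A·ACB·AB·ACB·AB·A·ACB·AB·ACB·AB·ACB·AB·AB·A·ACB·AB·ACB·AB·A·ACB·AB·ACB·AB·AB·A·ACB·AB·ACB·AB·A·ACB·AB·ACB·AB·A·ACB·AB·ACB·AB·ACB·AB·AB·A·ACB·AB·ACB·AB·A·ACB·AB·ACB·AB·AB·A·ACB·AB·ACB·AB·A·ACB·AB·ACB·AB·ACB·AB·AB·A·ACB·AB·ACB·AB·A·ACB·AB·ACB·AB·AB·A·ACB
    A ↦ AB
    B ↦ ACB
    C ↦ A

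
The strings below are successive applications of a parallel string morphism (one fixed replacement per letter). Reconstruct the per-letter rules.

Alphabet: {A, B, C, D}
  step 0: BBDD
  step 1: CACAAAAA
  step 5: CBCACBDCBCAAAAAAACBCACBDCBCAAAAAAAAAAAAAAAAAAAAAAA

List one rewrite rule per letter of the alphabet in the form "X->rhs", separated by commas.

  step 0 ⇒ step 1: BBDD ⇒ CA·CA·AA·AA
    B ↦ CA
    D ↦ AA
    A ↦ D  (constrained at step 1)
    C ↦ CB  (constrained at step 1)

A->D, B->CA, C->CB, D->AA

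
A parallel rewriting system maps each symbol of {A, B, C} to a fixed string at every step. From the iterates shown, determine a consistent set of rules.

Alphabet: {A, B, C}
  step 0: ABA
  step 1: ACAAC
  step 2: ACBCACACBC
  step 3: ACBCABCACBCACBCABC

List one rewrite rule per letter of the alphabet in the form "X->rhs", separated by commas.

A->AC, B->A, C->BC

  step 2 ⇒ step 3: ACBCACACBC ⇒ AC·BC·A·BC·AC·BC·AC·BC·A·BC
    A ↦ AC
    B ↦ A
    C ↦ BC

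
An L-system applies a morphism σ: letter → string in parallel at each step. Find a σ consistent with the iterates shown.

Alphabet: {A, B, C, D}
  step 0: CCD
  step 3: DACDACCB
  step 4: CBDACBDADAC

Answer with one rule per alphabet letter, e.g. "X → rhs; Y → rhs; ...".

  step 3 ⇒ step 4: DACDACCB ⇒ C·B·DA·C·B·DA·DA·C
    A ↦ B
    B ↦ C
    C ↦ DA
    D ↦ C

A->B, B->C, C->DA, D->C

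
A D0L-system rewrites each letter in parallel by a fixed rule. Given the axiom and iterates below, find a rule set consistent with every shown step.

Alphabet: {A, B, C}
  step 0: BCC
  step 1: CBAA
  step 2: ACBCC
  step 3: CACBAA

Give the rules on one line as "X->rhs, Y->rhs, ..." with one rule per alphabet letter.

  step 2 ⇒ step 3: ACBCC ⇒ C·A·CB·A·A
    A ↦ C
    B ↦ CB
    C ↦ A

A->C, B->CB, C->A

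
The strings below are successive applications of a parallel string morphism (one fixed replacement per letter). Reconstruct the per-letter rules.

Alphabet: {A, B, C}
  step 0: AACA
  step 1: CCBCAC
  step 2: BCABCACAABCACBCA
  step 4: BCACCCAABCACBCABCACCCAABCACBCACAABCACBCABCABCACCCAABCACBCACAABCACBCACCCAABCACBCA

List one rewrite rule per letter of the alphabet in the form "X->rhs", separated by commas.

A->C, B->CAA, C->BCA

  step 1 ⇒ step 2: CCBCAC ⇒ BCA·BCA·CAA·BCA·C·BCA
    A ↦ C
    B ↦ CAA
    C ↦ BCA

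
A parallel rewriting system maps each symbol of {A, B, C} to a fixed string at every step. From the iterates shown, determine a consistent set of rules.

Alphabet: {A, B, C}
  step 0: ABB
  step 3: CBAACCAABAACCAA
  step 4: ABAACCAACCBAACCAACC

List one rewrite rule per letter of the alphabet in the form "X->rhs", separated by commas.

  step 3 ⇒ step 4: CBAACCAABAACCAA ⇒ A·BAA·C·C·A·A·C·C·BAA·C·C·A·A·C·C
    A ↦ C
    B ↦ BAA
    C ↦ A

A->C, B->BAA, C->A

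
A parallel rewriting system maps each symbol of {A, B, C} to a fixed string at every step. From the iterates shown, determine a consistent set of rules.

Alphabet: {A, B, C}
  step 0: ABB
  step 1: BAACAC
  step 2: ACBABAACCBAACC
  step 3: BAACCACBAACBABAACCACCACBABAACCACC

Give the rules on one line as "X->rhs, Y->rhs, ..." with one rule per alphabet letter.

  step 2 ⇒ step 3: ACBABAACCBAACC ⇒ BA·ACC·AC·BA·AC·BA·BA·ACC·ACC·AC·BA·BA·ACC·ACC
    A ↦ BA
    B ↦ AC
    C ↦ ACC

A->BA, B->AC, C->ACC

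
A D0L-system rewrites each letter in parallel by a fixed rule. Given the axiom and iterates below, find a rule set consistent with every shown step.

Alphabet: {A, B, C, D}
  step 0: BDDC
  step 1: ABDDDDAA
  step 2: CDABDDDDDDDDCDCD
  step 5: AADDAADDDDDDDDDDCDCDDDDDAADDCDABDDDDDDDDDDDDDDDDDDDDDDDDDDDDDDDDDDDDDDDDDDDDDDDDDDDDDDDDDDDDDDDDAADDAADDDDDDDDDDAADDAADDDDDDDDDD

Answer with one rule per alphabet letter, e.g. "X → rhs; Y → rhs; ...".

A->CD, B->AB, C->AA, D->DD

  step 1 ⇒ step 2: ABDDDDAA ⇒ CD·AB·DD·DD·DD·DD·CD·CD
    A ↦ CD
    B ↦ AB
    D ↦ DD
  step 0 ⇒ step 1: BDDC ⇒ AB·DD·DD·AA
    C ↦ AA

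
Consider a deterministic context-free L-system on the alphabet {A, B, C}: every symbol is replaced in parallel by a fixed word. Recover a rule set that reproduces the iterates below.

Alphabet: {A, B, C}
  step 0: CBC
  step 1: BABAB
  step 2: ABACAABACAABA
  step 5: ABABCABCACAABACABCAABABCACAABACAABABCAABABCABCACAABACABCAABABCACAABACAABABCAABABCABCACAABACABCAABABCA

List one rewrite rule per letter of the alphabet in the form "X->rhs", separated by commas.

A->CA, B->ABA, C->B

  step 1 ⇒ step 2: BABAB ⇒ ABA·CA·ABA·CA·ABA
    A ↦ CA
    B ↦ ABA
  step 0 ⇒ step 1: CBC ⇒ B·ABA·B
    C ↦ B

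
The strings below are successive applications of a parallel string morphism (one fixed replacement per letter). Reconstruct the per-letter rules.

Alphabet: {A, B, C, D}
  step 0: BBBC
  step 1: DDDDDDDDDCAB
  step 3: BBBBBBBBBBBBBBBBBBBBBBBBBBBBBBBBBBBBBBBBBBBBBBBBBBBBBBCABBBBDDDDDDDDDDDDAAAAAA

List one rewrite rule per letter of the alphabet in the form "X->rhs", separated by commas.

A->BBB, B->DDD, C->CAB, D->AA

  step 0 ⇒ step 1: BBBC ⇒ DDD·DDD·DDD·CAB
    B ↦ DDD
    C ↦ CAB
    A ↦ BBB  (constrained at step 1)
    D ↦ AA  (constrained at step 1)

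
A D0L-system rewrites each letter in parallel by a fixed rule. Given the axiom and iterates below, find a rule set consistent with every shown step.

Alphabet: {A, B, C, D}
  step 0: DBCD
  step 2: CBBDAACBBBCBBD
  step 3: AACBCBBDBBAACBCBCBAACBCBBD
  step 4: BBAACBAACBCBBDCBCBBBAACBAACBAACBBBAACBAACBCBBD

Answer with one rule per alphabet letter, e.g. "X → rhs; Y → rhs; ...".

A->B, B->CB, C->AA, D->BD

  step 3 ⇒ step 4: AACBCBBDBBAACBCBCBAACBCBBD ⇒ B·B·AA·CB·AA·CB·CB·BD·CB·CB·B·B·AA·CB·AA·CB·AA·CB·B·B·AA·CB·AA·CB·CB·BD
    A ↦ B
    B ↦ CB
    C ↦ AA
    D ↦ BD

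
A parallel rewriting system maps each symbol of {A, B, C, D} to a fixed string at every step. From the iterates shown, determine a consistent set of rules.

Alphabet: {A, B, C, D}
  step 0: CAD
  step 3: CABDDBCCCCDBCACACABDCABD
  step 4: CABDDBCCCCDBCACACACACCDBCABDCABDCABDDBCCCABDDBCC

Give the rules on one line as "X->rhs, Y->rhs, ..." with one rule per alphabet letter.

A->BD, B->DB, C->CA, D->CC

  step 3 ⇒ step 4: CABDDBCCCCDBCACACABDCABD ⇒ CA·BD·DB·CC·CC·DB·CA·CA·CA·CA·CC·DB·CA·BD·CA·BD·CA·BD·DB·CC·CA·BD·DB·CC
    A ↦ BD
    B ↦ DB
    C ↦ CA
    D ↦ CC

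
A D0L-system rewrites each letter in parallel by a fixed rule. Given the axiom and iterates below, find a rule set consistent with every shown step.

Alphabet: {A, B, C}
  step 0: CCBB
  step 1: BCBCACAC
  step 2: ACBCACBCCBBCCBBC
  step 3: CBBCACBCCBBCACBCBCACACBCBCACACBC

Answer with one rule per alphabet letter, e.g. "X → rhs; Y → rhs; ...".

A->CB, B->AC, C->BC

  step 2 ⇒ step 3: ACBCACBCCBBCCBBC ⇒ CB·BC·AC·BC·CB·BC·AC·BC·BC·AC·AC·BC·BC·AC·AC·BC
    A ↦ CB
    B ↦ AC
    C ↦ BC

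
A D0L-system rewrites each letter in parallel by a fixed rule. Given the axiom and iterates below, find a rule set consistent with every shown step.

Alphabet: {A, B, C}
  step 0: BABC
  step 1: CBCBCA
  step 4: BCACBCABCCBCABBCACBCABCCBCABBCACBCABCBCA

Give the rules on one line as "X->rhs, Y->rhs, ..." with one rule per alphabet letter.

  step 0 ⇒ step 1: BABC ⇒ C·B·C·BCA
    A ↦ B
    B ↦ C
    C ↦ BCA

A->B, B->C, C->BCA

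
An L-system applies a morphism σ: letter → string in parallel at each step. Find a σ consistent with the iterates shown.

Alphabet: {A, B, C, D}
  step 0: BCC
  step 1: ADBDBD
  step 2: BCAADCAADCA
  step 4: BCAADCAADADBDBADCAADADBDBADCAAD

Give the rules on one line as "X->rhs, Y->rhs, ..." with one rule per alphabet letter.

A->B, B->AD, C->BD, D->CA

  step 1 ⇒ step 2: ADBDBD ⇒ B·CA·AD·CA·AD·CA
    A ↦ B
    B ↦ AD
    D ↦ CA
  step 0 ⇒ step 1: BCC ⇒ AD·BD·BD
    C ↦ BD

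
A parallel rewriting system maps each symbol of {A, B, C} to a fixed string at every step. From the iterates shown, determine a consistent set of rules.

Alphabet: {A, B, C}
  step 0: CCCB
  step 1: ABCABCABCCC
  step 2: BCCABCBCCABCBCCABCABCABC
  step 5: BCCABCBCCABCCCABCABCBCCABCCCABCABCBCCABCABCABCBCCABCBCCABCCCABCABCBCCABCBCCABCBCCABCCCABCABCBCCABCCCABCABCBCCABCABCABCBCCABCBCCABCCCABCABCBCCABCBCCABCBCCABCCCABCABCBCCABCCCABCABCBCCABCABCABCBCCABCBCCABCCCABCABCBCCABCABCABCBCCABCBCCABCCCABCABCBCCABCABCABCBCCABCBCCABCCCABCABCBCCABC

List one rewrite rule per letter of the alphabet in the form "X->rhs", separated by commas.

  step 1 ⇒ step 2: ABCABCABCCC ⇒ B·CC·ABC·B·CC·ABC·B·CC·ABC·ABC·ABC
    A ↦ B
    B ↦ CC
    C ↦ ABC

A->B, B->CC, C->ABC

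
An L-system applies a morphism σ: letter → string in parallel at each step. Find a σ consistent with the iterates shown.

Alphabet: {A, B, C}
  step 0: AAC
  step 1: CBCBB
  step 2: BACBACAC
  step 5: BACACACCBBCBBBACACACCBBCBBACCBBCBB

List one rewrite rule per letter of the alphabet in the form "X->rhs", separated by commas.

A->CB, B->AC, C->B

  step 1 ⇒ step 2: CBCBB ⇒ B·AC·B·AC·AC
    B ↦ AC
    C ↦ B
  step 0 ⇒ step 1: AAC ⇒ CB·CB·B
    A ↦ CB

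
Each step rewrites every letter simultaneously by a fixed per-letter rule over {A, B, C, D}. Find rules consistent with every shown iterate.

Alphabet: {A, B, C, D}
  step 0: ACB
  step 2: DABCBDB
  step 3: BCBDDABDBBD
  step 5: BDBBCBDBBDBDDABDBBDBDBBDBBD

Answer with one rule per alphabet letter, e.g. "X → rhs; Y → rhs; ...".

  step 2 ⇒ step 3: DABCBDB ⇒ B·C·BD·DA·BD·B·BD
    A ↦ C
    B ↦ BD
    C ↦ DA
    D ↦ B

A->C, B->BD, C->DA, D->B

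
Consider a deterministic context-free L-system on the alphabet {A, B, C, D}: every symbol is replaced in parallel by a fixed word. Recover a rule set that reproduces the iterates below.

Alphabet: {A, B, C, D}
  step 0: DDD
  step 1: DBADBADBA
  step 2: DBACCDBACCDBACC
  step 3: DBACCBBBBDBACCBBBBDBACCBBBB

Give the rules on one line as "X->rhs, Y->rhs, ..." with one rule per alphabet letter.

A->C, B->C, C->BB, D->DBA

  step 2 ⇒ step 3: DBACCDBACCDBACC ⇒ DBA·C·C·BB·BB·DBA·C·C·BB·BB·DBA·C·C·BB·BB
    A ↦ C
    B ↦ C
    C ↦ BB
    D ↦ DBA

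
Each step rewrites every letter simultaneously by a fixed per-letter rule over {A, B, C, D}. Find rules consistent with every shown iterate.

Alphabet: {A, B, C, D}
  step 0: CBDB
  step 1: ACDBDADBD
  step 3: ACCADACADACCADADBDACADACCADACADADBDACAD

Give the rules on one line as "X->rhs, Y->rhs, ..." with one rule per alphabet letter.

A->CAD, B->DBD, C->AC, D->A

  step 0 ⇒ step 1: CBDB ⇒ AC·DBD·A·DBD
    B ↦ DBD
    C ↦ AC
    D ↦ A
    A ↦ CAD  (constrained at step 1)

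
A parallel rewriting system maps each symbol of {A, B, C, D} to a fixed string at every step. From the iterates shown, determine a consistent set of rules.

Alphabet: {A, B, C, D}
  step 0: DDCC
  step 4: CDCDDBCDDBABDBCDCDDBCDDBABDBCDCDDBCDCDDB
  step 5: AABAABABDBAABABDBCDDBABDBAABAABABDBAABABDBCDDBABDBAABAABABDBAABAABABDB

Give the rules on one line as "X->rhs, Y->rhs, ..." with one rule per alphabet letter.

  step 4 ⇒ step 5: CDCDDBCDDBABDBCDCDDBCDDBABDBCDCDDBCDCDDB ⇒ A·AB·A·AB·AB·DB·A·AB·AB·DB·CD·DB·AB·DB·A·AB·A·AB·AB·DB·A·AB·AB·DB·CD·DB·AB·DB·A·AB·A·AB·AB·DB·A·AB·A·AB·AB·DB
    A ↦ CD
    B ↦ DB
    C ↦ A
    D ↦ AB

A->CD, B->DB, C->A, D->AB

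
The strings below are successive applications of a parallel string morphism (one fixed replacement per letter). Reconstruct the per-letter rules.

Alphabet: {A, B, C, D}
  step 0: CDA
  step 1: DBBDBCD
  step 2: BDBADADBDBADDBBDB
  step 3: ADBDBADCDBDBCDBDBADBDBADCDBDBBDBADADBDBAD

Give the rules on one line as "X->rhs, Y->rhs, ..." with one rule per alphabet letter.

A->CD, B->AD, C->DB, D->BDB

  step 2 ⇒ step 3: BDBADADBDBADDBBDB ⇒ AD·BDB·AD·CD·BDB·CD·BDB·AD·BDB·AD·CD·BDB·BDB·AD·AD·BDB·AD
    A ↦ CD
    B ↦ AD
    D ↦ BDB
  step 0 ⇒ step 1: CDA ⇒ DB·BDB·CD
    C ↦ DB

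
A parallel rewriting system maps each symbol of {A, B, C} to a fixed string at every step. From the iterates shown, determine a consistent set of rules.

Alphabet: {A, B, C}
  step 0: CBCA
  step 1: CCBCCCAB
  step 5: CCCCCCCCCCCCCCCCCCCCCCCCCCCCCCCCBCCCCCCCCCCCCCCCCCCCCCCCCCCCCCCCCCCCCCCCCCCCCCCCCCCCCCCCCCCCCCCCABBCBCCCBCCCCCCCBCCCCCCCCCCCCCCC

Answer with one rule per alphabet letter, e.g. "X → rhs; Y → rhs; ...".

A->AB, B->BC, C->CC

  step 0 ⇒ step 1: CBCA ⇒ CC·BC·CC·AB
    A ↦ AB
    B ↦ BC
    C ↦ CC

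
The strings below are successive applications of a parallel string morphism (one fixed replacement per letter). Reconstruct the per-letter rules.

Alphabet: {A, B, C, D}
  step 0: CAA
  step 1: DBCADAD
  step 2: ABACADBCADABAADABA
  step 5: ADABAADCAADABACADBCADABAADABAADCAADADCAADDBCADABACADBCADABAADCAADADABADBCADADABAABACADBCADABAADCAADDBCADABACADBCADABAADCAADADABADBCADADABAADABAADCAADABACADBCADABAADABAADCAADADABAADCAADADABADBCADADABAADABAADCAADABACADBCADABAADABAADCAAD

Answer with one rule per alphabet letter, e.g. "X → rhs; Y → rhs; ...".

A->AD, B->CA, C->DBC, D->ABA

  step 1 ⇒ step 2: DBCADAD ⇒ ABA·CA·DBC·AD·ABA·AD·ABA
    A ↦ AD
    B ↦ CA
    C ↦ DBC
    D ↦ ABA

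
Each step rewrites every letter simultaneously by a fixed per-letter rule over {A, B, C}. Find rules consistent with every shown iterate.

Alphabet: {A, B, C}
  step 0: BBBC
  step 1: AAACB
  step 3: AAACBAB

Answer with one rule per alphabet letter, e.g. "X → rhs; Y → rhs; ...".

  step 0 ⇒ step 1: BBBC ⇒ A·A·A·CB
    B ↦ A
    C ↦ CB
    A ↦ B  (constrained at step 1)

A->B, B->A, C->CB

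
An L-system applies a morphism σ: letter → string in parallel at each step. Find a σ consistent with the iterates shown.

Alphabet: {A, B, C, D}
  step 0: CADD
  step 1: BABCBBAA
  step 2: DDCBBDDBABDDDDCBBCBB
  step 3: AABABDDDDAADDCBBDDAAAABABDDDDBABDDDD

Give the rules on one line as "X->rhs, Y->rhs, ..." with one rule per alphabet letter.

A->CBB, B->DD, C->BAB, D->A

  step 2 ⇒ step 3: DDCBBDDBABDDDDCBBCBB ⇒ A·A·BAB·DD·DD·A·A·DD·CBB·DD·A·A·A·A·BAB·DD·DD·BAB·DD·DD
    A ↦ CBB
    B ↦ DD
    C ↦ BAB
    D ↦ A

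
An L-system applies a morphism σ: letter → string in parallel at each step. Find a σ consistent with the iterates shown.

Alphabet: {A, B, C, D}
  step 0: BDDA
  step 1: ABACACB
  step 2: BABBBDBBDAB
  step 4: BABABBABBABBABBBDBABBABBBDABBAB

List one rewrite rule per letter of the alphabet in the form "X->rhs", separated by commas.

A->B, B->AB, C->BD, D->AC

  step 1 ⇒ step 2: ABACACB ⇒ B·AB·B·BD·B·BD·AB
    A ↦ B
    B ↦ AB
    C ↦ BD
  step 0 ⇒ step 1: BDDA ⇒ AB·AC·AC·B
    D ↦ AC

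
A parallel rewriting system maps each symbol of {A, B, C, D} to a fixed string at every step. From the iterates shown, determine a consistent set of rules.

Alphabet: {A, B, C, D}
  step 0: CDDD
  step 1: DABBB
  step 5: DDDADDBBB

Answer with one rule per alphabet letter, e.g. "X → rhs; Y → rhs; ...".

A->CB, B->D, C->DA, D->B

  step 0 ⇒ step 1: CDDD ⇒ DA·B·B·B
    C ↦ DA
    D ↦ B
    A ↦ CB  (constrained at step 1)
    B ↦ D  (constrained at step 1)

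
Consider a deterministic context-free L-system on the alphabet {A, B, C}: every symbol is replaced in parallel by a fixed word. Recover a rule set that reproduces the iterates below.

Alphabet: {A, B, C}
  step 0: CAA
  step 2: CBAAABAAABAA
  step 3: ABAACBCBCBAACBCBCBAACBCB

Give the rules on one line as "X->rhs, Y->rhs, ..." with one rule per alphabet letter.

  step 2 ⇒ step 3: CBAAABAAABAA ⇒ AB·AA·CB·CB·CB·AA·CB·CB·CB·AA·CB·CB
    A ↦ CB
    B ↦ AA
    C ↦ AB

A->CB, B->AA, C->AB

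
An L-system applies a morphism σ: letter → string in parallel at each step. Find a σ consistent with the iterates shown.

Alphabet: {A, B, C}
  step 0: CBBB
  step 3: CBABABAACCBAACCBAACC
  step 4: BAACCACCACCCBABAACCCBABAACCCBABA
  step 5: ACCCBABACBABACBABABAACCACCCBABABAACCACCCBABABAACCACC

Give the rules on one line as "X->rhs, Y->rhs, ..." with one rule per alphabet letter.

  step 4 ⇒ step 5: BAACCACCACCCBABAACCCBABAACCCBABA ⇒ AC·C·C·BA·BA·C·BA·BA·C·BA·BA·BA·AC·C·AC·C·C·BA·BA·BA·AC·C·AC·C·C·BA·BA·BA·AC·C·AC·C
    A ↦ C
    B ↦ AC
    C ↦ BA

A->C, B->AC, C->BA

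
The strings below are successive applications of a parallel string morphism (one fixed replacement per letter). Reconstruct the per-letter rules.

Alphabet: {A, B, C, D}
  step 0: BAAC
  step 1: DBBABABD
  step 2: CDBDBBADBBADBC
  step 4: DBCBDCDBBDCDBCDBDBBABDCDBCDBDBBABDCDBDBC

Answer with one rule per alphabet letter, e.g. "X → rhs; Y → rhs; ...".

  step 1 ⇒ step 2: DBBABABD ⇒ C·DB·DB·BA·DB·BA·DB·C
    A ↦ BA
    B ↦ DB
    D ↦ C
  step 0 ⇒ step 1: BAAC ⇒ DB·BA·BA·BD
    C ↦ BD

A->BA, B->DB, C->BD, D->C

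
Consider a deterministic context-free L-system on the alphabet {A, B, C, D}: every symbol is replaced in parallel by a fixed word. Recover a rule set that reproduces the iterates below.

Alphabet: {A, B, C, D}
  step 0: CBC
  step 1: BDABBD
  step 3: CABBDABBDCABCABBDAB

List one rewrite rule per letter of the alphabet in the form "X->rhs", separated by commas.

  step 0 ⇒ step 1: CBC ⇒ BD·AB·BD
    B ↦ AB
    C ↦ BD
    A ↦ C  (constrained at step 1)
    D ↦ CB  (constrained at step 1)

A->C, B->AB, C->BD, D->CB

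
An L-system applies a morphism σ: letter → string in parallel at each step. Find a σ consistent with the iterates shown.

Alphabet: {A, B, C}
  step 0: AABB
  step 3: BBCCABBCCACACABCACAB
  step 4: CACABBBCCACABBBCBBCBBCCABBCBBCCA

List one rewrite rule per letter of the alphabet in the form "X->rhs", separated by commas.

A->BC, B->CA, C->B

  step 3 ⇒ step 4: BBCCABBCCACACABCACAB ⇒ CA·CA·B·B·BC·CA·CA·B·B·BC·B·BC·B·BC·CA·B·BC·B·BC·CA
    A ↦ BC
    B ↦ CA
    C ↦ B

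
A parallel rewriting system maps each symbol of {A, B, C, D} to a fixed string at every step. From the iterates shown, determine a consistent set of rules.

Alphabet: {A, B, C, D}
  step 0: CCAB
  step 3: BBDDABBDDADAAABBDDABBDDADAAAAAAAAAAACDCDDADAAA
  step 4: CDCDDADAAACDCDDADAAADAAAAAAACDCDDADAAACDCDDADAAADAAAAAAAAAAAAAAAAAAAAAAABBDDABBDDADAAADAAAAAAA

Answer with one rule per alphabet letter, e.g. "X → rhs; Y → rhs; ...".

  step 3 ⇒ step 4: BBDDABBDDADAAABBDDABBDDADAAAAAAAAAAACDCDDADAAA ⇒ CD·CD·DA·DA·AA·CD·CD·DA·DA·AA·DA·AA·AA·AA·CD·CD·DA·DA·AA·CD·CD·DA·DA·AA·DA·AA·AA·AA·AA·AA·AA·AA·AA·AA·AA·AA·BBD·DA·BBD·DA·DA·AA·DA·AA·AA·AA
    A ↦ AA
    B ↦ CD
    C ↦ BBD
    D ↦ DA

A->AA, B->CD, C->BBD, D->DA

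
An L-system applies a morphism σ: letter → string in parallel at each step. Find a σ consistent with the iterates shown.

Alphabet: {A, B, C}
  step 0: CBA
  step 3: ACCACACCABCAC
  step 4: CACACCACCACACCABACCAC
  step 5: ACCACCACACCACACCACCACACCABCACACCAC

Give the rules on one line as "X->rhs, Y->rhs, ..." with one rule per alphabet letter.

A->C, B->AB, C->AC

  step 4 ⇒ step 5: CACACCACCACACCABACCAC ⇒ AC·C·AC·C·AC·AC·C·AC·AC·C·AC·C·AC·AC·C·AB·C·AC·AC·C·AC
    A ↦ C
    B ↦ AB
    C ↦ AC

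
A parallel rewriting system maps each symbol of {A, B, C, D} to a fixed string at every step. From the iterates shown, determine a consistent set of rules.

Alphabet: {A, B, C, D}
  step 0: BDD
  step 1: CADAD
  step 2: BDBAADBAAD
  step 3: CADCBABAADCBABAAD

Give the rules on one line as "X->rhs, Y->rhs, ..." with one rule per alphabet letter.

  step 2 ⇒ step 3: BDBAADBAAD ⇒ C·AD·C·BA·BA·AD·C·BA·BA·AD
    A ↦ BA
    B ↦ C
    D ↦ AD
  step 1 ⇒ step 2: CADAD ⇒ BD·BA·AD·BA·AD
    C ↦ BD

A->BA, B->C, C->BD, D->AD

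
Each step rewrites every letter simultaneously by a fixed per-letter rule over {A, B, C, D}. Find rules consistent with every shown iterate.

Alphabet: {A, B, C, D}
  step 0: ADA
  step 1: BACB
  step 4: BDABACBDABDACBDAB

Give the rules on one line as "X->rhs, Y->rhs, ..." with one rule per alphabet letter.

  step 0 ⇒ step 1: ADA ⇒ B·AC·B
    A ↦ B
    D ↦ AC
    B ↦ D  (constrained at step 1)
    C ↦ DAB  (constrained at step 1)

A->B, B->D, C->DAB, D->AC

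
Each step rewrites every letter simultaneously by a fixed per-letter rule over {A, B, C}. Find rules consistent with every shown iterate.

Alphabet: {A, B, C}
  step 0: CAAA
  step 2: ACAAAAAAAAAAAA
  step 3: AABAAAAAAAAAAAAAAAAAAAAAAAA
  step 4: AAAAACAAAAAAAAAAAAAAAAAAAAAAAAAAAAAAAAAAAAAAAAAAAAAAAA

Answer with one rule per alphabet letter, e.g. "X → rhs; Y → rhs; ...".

A->AA, B->AC, C->B

  step 3 ⇒ step 4: AABAAAAAAAAAAAAAAAAAAAAAAAA ⇒ AA·AA·AC·AA·AA·AA·AA·AA·AA·AA·AA·AA·AA·AA·AA·AA·AA·AA·AA·AA·AA·AA·AA·AA·AA·AA·AA
    A ↦ AA
    B ↦ AC
  step 2 ⇒ step 3: ACAAAAAAAAAAAA ⇒ AA·B·AA·AA·AA·AA·AA·AA·AA·AA·AA·AA·AA·AA
    C ↦ B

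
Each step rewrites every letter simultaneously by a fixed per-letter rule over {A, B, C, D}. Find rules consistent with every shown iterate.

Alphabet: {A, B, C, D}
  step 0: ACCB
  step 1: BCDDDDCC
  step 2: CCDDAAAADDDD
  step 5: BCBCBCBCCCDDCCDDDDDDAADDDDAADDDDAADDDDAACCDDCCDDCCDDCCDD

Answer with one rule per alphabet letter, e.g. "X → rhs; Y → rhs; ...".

  step 1 ⇒ step 2: BCDDDDCC ⇒ CC·DD·A·A·A·A·DD·DD
    B ↦ CC
    C ↦ DD
    D ↦ A
  step 0 ⇒ step 1: ACCB ⇒ BC·DD·DD·CC
    A ↦ BC

A->BC, B->CC, C->DD, D->A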